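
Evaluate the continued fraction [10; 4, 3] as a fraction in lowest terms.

133/13

Fold from the inside: start with 3/1.
  4 + 1/3 = 13/3
  10 + 3/13 = 133/13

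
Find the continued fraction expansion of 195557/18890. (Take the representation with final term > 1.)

195557 = 10*18890 + 6657
18890 = 2*6657 + 5576
6657 = 1*5576 + 1081
5576 = 5*1081 + 171
1081 = 6*171 + 55
171 = 3*55 + 6
55 = 9*6 + 1
6 = 6*1 + 0  (stop)
So 195557/18890 = [10; 2, 1, 5, 6, 3, 9, 6].

[10; 2, 1, 5, 6, 3, 9, 6]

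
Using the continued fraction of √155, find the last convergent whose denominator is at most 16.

112/9

√155 = [12; 2, 4, 2, 24, …] (period length 4).
Convergents:
  p_0/q_0 = 12/1
  p_1/q_1 = 25/2
  p_2/q_2 = 112/9
  p_3/q_3 = 249/20
q_2 = 9 ≤ 16 < 20 = q_3, so the answer is 112/9.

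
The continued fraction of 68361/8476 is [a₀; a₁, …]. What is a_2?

3

68361 = 8·8476 + 553   →  a_0 = 8
8476 = 15·553 + 181   →  a_1 = 15
553 = 3·181 + 10   →  a_2 = 3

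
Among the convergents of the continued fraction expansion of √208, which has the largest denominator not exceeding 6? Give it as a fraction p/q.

72/5

√208 = [14; 2, 2, 1, 2, 2, 28, …] (period length 6).
Convergents:
  p_0/q_0 = 14/1
  p_1/q_1 = 29/2
  p_2/q_2 = 72/5
  p_3/q_3 = 101/7
q_2 = 5 ≤ 6 < 7 = q_3, so the answer is 72/5.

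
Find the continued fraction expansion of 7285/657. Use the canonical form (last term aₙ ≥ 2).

7285 = 11·657 + 58
657 = 11·58 + 19
58 = 3·19 + 1
19 = 19·1 + 0  (stop)
So 7285/657 = [11; 11, 3, 19].

[11; 11, 3, 19]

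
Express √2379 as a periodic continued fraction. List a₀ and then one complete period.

a₀ = ⌊√2379⌋ = 48.
With m₀=0, d₀=1 and mₖ₊₁ = dₖaₖ − mₖ, dₖ₊₁ = (n − mₖ₊₁²)/dₖ, aₖ₊₁ = ⌊(a₀+mₖ₊₁)/dₖ₊₁⌋:
  k=1: m=48, d=75, a=1
  k=2: m=27, d=22, a=3
  k=3: m=39, d=39, a=2
  k=4: m=39, d=22, a=3
  k=5: m=27, d=75, a=1
  k=6: m=48, d=1, a=96
d=1 and a=2a₀=96 at k=6, so the next step gives (m, d) = (48, 75) again — its k=1 value — and the period has length 6.

[48; 1, 3, 2, 3, 1, 96]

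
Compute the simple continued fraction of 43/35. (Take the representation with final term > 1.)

43 = 1·35 + 8
35 = 4·8 + 3
8 = 2·3 + 2
3 = 1·2 + 1
2 = 2·1 + 0  (stop)
So 43/35 = [1; 4, 2, 1, 2].

[1; 4, 2, 1, 2]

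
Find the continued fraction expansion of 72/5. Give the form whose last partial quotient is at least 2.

[14; 2, 2]

72 = 14·5 + 2
5 = 2·2 + 1
2 = 2·1 + 0  (stop)
So 72/5 = [14; 2, 2].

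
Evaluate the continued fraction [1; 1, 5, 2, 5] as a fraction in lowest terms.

Using pₖ = aₖpₖ₋₁ + pₖ₋₂ and qₖ = aₖqₖ₋₁ + qₖ₋₂:
  k=0: a=1, p=1, q=1
  k=1: a=1, p=2, q=1
  k=2: a=5, p=11, q=6
  k=3: a=2, p=24, q=13
  k=4: a=5, p=131, q=71

131/71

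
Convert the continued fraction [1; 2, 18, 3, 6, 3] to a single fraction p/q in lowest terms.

Fold from the inside: start with 3/1.
  6 + 1/3 = 19/3
  3 + 3/19 = 60/19
  18 + 19/60 = 1099/60
  2 + 60/1099 = 2258/1099
  1 + 1099/2258 = 3357/2258

3357/2258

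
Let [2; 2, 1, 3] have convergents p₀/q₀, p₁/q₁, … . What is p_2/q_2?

Using pₖ = aₖpₖ₋₁ + pₖ₋₂, qₖ = aₖqₖ₋₁ + qₖ₋₂ (with p₋₁=1, p₋₂=0, q₋₁=0, q₋₂=1):
  k=0: a=2, p=2, q=1
  k=1: a=2, p=5, q=2
  k=2: a=1, p=7, q=3

7/3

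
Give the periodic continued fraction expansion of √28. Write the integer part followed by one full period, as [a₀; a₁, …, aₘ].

[5; 3, 2, 3, 10]

a₀ = ⌊√28⌋ = 5.
With m₀=0, d₀=1 and mₖ₊₁ = dₖaₖ − mₖ, dₖ₊₁ = (n − mₖ₊₁²)/dₖ, aₖ₊₁ = ⌊(a₀+mₖ₊₁)/dₖ₊₁⌋:
  k=1: m=5, d=3, a=3
  k=2: m=4, d=4, a=2
  k=3: m=4, d=3, a=3
  k=4: m=5, d=1, a=10
d=1 and a=2a₀=10 at k=4, so the next step gives (m, d) = (5, 3) again — its k=1 value — and the period has length 4.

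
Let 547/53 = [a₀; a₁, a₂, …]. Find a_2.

547 = 10·53 + 17   →  a_0 = 10
53 = 3·17 + 2   →  a_1 = 3
17 = 8·2 + 1   →  a_2 = 8

8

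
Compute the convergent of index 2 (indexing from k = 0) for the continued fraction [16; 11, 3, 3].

547/34

Using pₖ = aₖpₖ₋₁ + pₖ₋₂, qₖ = aₖqₖ₋₁ + qₖ₋₂ (with p₋₁=1, p₋₂=0, q₋₁=0, q₋₂=1):
  k=0: a=16, p=16, q=1
  k=1: a=11, p=177, q=11
  k=2: a=3, p=547, q=34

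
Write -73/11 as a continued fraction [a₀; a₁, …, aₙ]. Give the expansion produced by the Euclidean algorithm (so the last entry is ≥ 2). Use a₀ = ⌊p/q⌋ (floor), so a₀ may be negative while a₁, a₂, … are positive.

-73 = -7·11 + 4
11 = 2·4 + 3
4 = 1·3 + 1
3 = 3·1 + 0  (stop)
So -73/11 = [-7; 2, 1, 3].

[-7; 2, 1, 3]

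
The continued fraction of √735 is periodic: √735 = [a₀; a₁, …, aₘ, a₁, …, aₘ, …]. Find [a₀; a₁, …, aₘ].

[27; 9, 54]

a₀ = ⌊√735⌋ = 27.
With m₀=0, d₀=1 and mₖ₊₁ = dₖaₖ − mₖ, dₖ₊₁ = (n − mₖ₊₁²)/dₖ, aₖ₊₁ = ⌊(a₀+mₖ₊₁)/dₖ₊₁⌋:
  k=1: m=27, d=6, a=9
  k=2: m=27, d=1, a=54
d=1 and a=2a₀=54 at k=2, so the next step gives (m, d) = (27, 6) again — its k=1 value — and the period has length 2.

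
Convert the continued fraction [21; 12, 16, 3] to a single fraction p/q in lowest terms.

Using pₖ = aₖpₖ₋₁ + pₖ₋₂ and qₖ = aₖqₖ₋₁ + qₖ₋₂:
  k=0: a=21, p=21, q=1
  k=1: a=12, p=253, q=12
  k=2: a=16, p=4069, q=193
  k=3: a=3, p=12460, q=591

12460/591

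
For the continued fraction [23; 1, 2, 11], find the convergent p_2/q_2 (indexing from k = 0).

Using pₖ = aₖpₖ₋₁ + pₖ₋₂, qₖ = aₖqₖ₋₁ + qₖ₋₂ (with p₋₁=1, p₋₂=0, q₋₁=0, q₋₂=1):
  k=0: a=23, p=23, q=1
  k=1: a=1, p=24, q=1
  k=2: a=2, p=71, q=3

71/3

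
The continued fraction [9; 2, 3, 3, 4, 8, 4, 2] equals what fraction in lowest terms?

Using pₖ = aₖpₖ₋₁ + pₖ₋₂ and qₖ = aₖqₖ₋₁ + qₖ₋₂:
  k=0: a=9, p=9, q=1
  k=1: a=2, p=19, q=2
  k=2: a=3, p=66, q=7
  k=3: a=3, p=217, q=23
  k=4: a=4, p=934, q=99
  k=5: a=8, p=7689, q=815
  k=6: a=4, p=31690, q=3359
  k=7: a=2, p=71069, q=7533

71069/7533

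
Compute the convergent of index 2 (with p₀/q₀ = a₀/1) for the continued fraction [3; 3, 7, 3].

73/22

Using pₖ = aₖpₖ₋₁ + pₖ₋₂, qₖ = aₖqₖ₋₁ + qₖ₋₂ (with p₋₁=1, p₋₂=0, q₋₁=0, q₋₂=1):
  k=0: a=3, p=3, q=1
  k=1: a=3, p=10, q=3
  k=2: a=7, p=73, q=22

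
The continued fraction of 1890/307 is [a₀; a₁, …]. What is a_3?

1890 = 6·307 + 48   →  a_0 = 6
307 = 6·48 + 19   →  a_1 = 6
48 = 2·19 + 10   →  a_2 = 2
19 = 1·10 + 9   →  a_3 = 1

1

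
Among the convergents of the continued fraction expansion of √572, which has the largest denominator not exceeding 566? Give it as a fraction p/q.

√572 = [23; 1, 10, 1, 46, …] (period length 4).
Convergents:
  p_0/q_0 = 23/1
  p_1/q_1 = 24/1
  p_2/q_2 = 263/11
  p_3/q_3 = 287/12
  p_4/q_4 = 13465/563
  p_5/q_5 = 13752/575
q_4 = 563 ≤ 566 < 575 = q_5, so the answer is 13465/563.

13465/563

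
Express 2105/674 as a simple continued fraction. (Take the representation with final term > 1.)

[3; 8, 8, 3, 3]

2105 = 3·674 + 83
674 = 8·83 + 10
83 = 8·10 + 3
10 = 3·3 + 1
3 = 3·1 + 0  (stop)
So 2105/674 = [3; 8, 8, 3, 3].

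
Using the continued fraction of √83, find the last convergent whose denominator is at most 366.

1485/163

√83 = [9; 9, 18, …] (period length 2).
Convergents:
  p_0/q_0 = 9/1
  p_1/q_1 = 82/9
  p_2/q_2 = 1485/163
  p_3/q_3 = 13447/1476
q_2 = 163 ≤ 366 < 1476 = q_3, so the answer is 1485/163.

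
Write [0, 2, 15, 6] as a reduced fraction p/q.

91/188

Using pₖ = aₖpₖ₋₁ + pₖ₋₂ and qₖ = aₖqₖ₋₁ + qₖ₋₂:
  k=0: a=0, p=0, q=1
  k=1: a=2, p=1, q=2
  k=2: a=15, p=15, q=31
  k=3: a=6, p=91, q=188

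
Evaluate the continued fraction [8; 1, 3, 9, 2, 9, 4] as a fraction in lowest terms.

26567/3034

Using pₖ = aₖpₖ₋₁ + pₖ₋₂ and qₖ = aₖqₖ₋₁ + qₖ₋₂:
  k=0: a=8, p=8, q=1
  k=1: a=1, p=9, q=1
  k=2: a=3, p=35, q=4
  k=3: a=9, p=324, q=37
  k=4: a=2, p=683, q=78
  k=5: a=9, p=6471, q=739
  k=6: a=4, p=26567, q=3034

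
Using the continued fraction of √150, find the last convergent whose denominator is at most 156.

1188/97

√150 = [12; 4, 24, …] (period length 2).
Convergents:
  p_0/q_0 = 12/1
  p_1/q_1 = 49/4
  p_2/q_2 = 1188/97
  p_3/q_3 = 4801/392
q_2 = 97 ≤ 156 < 392 = q_3, so the answer is 1188/97.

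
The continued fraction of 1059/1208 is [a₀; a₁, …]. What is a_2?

1059 = 0·1208 + 1059   →  a_0 = 0
1208 = 1·1059 + 149   →  a_1 = 1
1059 = 7·149 + 16   →  a_2 = 7

7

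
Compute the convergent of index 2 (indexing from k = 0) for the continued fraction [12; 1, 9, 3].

Using pₖ = aₖpₖ₋₁ + pₖ₋₂, qₖ = aₖqₖ₋₁ + qₖ₋₂ (with p₋₁=1, p₋₂=0, q₋₁=0, q₋₂=1):
  k=0: a=12, p=12, q=1
  k=1: a=1, p=13, q=1
  k=2: a=9, p=129, q=10

129/10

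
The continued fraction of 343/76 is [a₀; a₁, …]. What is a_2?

343 = 4·76 + 39   →  a_0 = 4
76 = 1·39 + 37   →  a_1 = 1
39 = 1·37 + 2   →  a_2 = 1

1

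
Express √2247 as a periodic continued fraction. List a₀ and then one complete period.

[47; 2, 2, 15, 2, 2, 94]

a₀ = ⌊√2247⌋ = 47.
With m₀=0, d₀=1 and mₖ₊₁ = dₖaₖ − mₖ, dₖ₊₁ = (n − mₖ₊₁²)/dₖ, aₖ₊₁ = ⌊(a₀+mₖ₊₁)/dₖ₊₁⌋:
  k=1: m=47, d=38, a=2
  k=2: m=29, d=37, a=2
  k=3: m=45, d=6, a=15
  k=4: m=45, d=37, a=2
  k=5: m=29, d=38, a=2
  k=6: m=47, d=1, a=94
d=1 and a=2a₀=94 at k=6, so the next step gives (m, d) = (47, 38) again — its k=1 value — and the period has length 6.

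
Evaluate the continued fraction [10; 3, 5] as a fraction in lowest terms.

Fold from the inside: start with 5/1.
  3 + 1/5 = 16/5
  10 + 5/16 = 165/16

165/16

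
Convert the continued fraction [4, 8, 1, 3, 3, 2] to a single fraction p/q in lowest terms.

1082/263

Using pₖ = aₖpₖ₋₁ + pₖ₋₂ and qₖ = aₖqₖ₋₁ + qₖ₋₂:
  k=0: a=4, p=4, q=1
  k=1: a=8, p=33, q=8
  k=2: a=1, p=37, q=9
  k=3: a=3, p=144, q=35
  k=4: a=3, p=469, q=114
  k=5: a=2, p=1082, q=263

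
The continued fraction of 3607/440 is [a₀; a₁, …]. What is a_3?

3607 = 8·440 + 87   →  a_0 = 8
440 = 5·87 + 5   →  a_1 = 5
87 = 17·5 + 2   →  a_2 = 17
5 = 2·2 + 1   →  a_3 = 2

2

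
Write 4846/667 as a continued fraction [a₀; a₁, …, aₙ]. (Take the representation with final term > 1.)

[7; 3, 1, 3, 3, 6, 2]

4846 = 7*667 + 177
667 = 3*177 + 136
177 = 1*136 + 41
136 = 3*41 + 13
41 = 3*13 + 2
13 = 6*2 + 1
2 = 2*1 + 0  (stop)
So 4846/667 = [7; 3, 1, 3, 3, 6, 2].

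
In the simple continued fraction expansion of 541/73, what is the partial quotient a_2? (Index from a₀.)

541 = 7·73 + 30   →  a_0 = 7
73 = 2·30 + 13   →  a_1 = 2
30 = 2·13 + 4   →  a_2 = 2

2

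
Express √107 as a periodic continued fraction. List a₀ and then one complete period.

a₀ = ⌊√107⌋ = 10.
With m₀=0, d₀=1 and mₖ₊₁ = dₖaₖ − mₖ, dₖ₊₁ = (n − mₖ₊₁²)/dₖ, aₖ₊₁ = ⌊(a₀+mₖ₊₁)/dₖ₊₁⌋:
  k=1: m=10, d=7, a=2
  k=2: m=4, d=13, a=1
  k=3: m=9, d=2, a=9
  k=4: m=9, d=13, a=1
  k=5: m=4, d=7, a=2
  k=6: m=10, d=1, a=20
d=1 and a=2a₀=20 at k=6, so the next step gives (m, d) = (10, 7) again — its k=1 value — and the period has length 6.

[10; 2, 1, 9, 1, 2, 20]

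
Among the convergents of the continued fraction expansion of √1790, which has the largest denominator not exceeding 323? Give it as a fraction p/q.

4527/107

√1790 = [42; 3, 4, 8, 4, 3, 84, …] (period length 6).
Convergents:
  p_0/q_0 = 42/1
  p_1/q_1 = 127/3
  p_2/q_2 = 550/13
  p_3/q_3 = 4527/107
  p_4/q_4 = 18658/441
q_3 = 107 ≤ 323 < 441 = q_4, so the answer is 4527/107.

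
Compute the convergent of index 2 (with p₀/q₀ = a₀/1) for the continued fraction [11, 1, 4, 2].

Using pₖ = aₖpₖ₋₁ + pₖ₋₂, qₖ = aₖqₖ₋₁ + qₖ₋₂ (with p₋₁=1, p₋₂=0, q₋₁=0, q₋₂=1):
  k=0: a=11, p=11, q=1
  k=1: a=1, p=12, q=1
  k=2: a=4, p=59, q=5

59/5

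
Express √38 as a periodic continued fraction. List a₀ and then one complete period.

[6; 6, 12]

a₀ = ⌊√38⌋ = 6.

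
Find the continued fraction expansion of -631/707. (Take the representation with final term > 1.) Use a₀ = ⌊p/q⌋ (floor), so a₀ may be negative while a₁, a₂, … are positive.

-631 = -1*707 + 76
707 = 9*76 + 23
76 = 3*23 + 7
23 = 3*7 + 2
7 = 3*2 + 1
2 = 2*1 + 0  (stop)
So -631/707 = [-1; 9, 3, 3, 3, 2].

[-1; 9, 3, 3, 3, 2]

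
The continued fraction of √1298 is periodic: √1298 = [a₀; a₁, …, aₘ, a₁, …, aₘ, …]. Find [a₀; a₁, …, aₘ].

[36; 36, 72]

a₀ = ⌊√1298⌋ = 36.
With m₀=0, d₀=1 and mₖ₊₁ = dₖaₖ − mₖ, dₖ₊₁ = (n − mₖ₊₁²)/dₖ, aₖ₊₁ = ⌊(a₀+mₖ₊₁)/dₖ₊₁⌋:
  k=1: m=36, d=2, a=36
  k=2: m=36, d=1, a=72
d=1 and a=2a₀=72 at k=2, so the next step gives (m, d) = (36, 2) again — its k=1 value — and the period has length 2.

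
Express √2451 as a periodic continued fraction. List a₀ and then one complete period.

[49; 1, 1, 32, 1, 1, 98]

a₀ = ⌊√2451⌋ = 49.
With m₀=0, d₀=1 and mₖ₊₁ = dₖaₖ − mₖ, dₖ₊₁ = (n − mₖ₊₁²)/dₖ, aₖ₊₁ = ⌊(a₀+mₖ₊₁)/dₖ₊₁⌋:
  k=1: m=49, d=50, a=1
  k=2: m=1, d=49, a=1
  k=3: m=48, d=3, a=32
  k=4: m=48, d=49, a=1
  k=5: m=1, d=50, a=1
  k=6: m=49, d=1, a=98
d=1 and a=2a₀=98 at k=6, so the next step gives (m, d) = (49, 50) again — its k=1 value — and the period has length 6.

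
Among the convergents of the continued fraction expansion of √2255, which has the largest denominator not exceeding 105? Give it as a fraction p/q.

√2255 = [47; 2, 18, 2, 94, …] (period length 4).
Convergents:
  p_0/q_0 = 47/1
  p_1/q_1 = 95/2
  p_2/q_2 = 1757/37
  p_3/q_3 = 3609/76
  p_4/q_4 = 341003/7181
q_3 = 76 ≤ 105 < 7181 = q_4, so the answer is 3609/76.

3609/76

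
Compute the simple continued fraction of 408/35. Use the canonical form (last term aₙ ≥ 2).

408 = 11×35 + 23
35 = 1×23 + 12
23 = 1×12 + 11
12 = 1×11 + 1
11 = 11×1 + 0  (stop)
So 408/35 = [11; 1, 1, 1, 11].

[11; 1, 1, 1, 11]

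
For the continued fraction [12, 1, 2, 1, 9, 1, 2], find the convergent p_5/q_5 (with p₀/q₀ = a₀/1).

Using pₖ = aₖpₖ₋₁ + pₖ₋₂, qₖ = aₖqₖ₋₁ + qₖ₋₂ (with p₋₁=1, p₋₂=0, q₋₁=0, q₋₂=1):
  k=0: a=12, p=12, q=1
  k=1: a=1, p=13, q=1
  k=2: a=2, p=38, q=3
  k=3: a=1, p=51, q=4
  k=4: a=9, p=497, q=39
  k=5: a=1, p=548, q=43

548/43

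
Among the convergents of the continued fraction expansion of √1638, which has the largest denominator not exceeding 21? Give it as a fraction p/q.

688/17

√1638 = [40; 2, 8, 2, 80, …] (period length 4).
Convergents:
  p_0/q_0 = 40/1
  p_1/q_1 = 81/2
  p_2/q_2 = 688/17
  p_3/q_3 = 1457/36
q_2 = 17 ≤ 21 < 36 = q_3, so the answer is 688/17.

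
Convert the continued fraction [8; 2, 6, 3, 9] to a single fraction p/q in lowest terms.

3233/382

Fold from the inside: start with 9/1.
  3 + 1/9 = 28/9
  6 + 9/28 = 177/28
  2 + 28/177 = 382/177
  8 + 177/382 = 3233/382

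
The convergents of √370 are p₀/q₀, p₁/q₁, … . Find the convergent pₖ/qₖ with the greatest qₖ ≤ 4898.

50339/2617

√370 = [19; 4, 4, 38, …] (period length 3).
Convergents:
  p_0/q_0 = 19/1
  p_1/q_1 = 77/4
  p_2/q_2 = 327/17
  p_3/q_3 = 12503/650
  p_4/q_4 = 50339/2617
  p_5/q_5 = 213859/11118
q_4 = 2617 ≤ 4898 < 11118 = q_5, so the answer is 50339/2617.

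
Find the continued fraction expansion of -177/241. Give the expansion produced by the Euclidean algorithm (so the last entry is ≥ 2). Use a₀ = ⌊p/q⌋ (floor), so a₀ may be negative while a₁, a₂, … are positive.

[-1; 3, 1, 3, 3, 1, 3]

-177 = -1*241 + 64
241 = 3*64 + 49
64 = 1*49 + 15
49 = 3*15 + 4
15 = 3*4 + 3
4 = 1*3 + 1
3 = 3*1 + 0  (stop)
So -177/241 = [-1; 3, 1, 3, 3, 1, 3].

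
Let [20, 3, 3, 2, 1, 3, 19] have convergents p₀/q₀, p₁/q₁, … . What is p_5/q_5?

2477/122

Using pₖ = aₖpₖ₋₁ + pₖ₋₂, qₖ = aₖqₖ₋₁ + qₖ₋₂ (with p₋₁=1, p₋₂=0, q₋₁=0, q₋₂=1):
  k=0: a=20, p=20, q=1
  k=1: a=3, p=61, q=3
  k=2: a=3, p=203, q=10
  k=3: a=2, p=467, q=23
  k=4: a=1, p=670, q=33
  k=5: a=3, p=2477, q=122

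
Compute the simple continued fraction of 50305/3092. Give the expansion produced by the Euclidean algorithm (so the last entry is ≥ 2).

50305 = 16·3092 + 833
3092 = 3·833 + 593
833 = 1·593 + 240
593 = 2·240 + 113
240 = 2·113 + 14
113 = 8·14 + 1
14 = 14·1 + 0  (stop)
So 50305/3092 = [16; 3, 1, 2, 2, 8, 14].

[16; 3, 1, 2, 2, 8, 14]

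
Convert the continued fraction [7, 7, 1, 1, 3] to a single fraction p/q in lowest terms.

Using pₖ = aₖpₖ₋₁ + pₖ₋₂ and qₖ = aₖqₖ₋₁ + qₖ₋₂:
  k=0: a=7, p=7, q=1
  k=1: a=7, p=50, q=7
  k=2: a=1, p=57, q=8
  k=3: a=1, p=107, q=15
  k=4: a=3, p=378, q=53

378/53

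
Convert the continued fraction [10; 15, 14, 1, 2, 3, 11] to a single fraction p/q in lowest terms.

251941/25028

Fold from the inside: start with 11/1.
  3 + 1/11 = 34/11
  2 + 11/34 = 79/34
  1 + 34/79 = 113/79
  14 + 79/113 = 1661/113
  15 + 113/1661 = 25028/1661
  10 + 1661/25028 = 251941/25028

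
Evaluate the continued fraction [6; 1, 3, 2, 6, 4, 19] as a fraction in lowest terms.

Using pₖ = aₖpₖ₋₁ + pₖ₋₂ and qₖ = aₖqₖ₋₁ + qₖ₋₂:
  k=0: a=6, p=6, q=1
  k=1: a=1, p=7, q=1
  k=2: a=3, p=27, q=4
  k=3: a=2, p=61, q=9
  k=4: a=6, p=393, q=58
  k=5: a=4, p=1633, q=241
  k=6: a=19, p=31420, q=4637

31420/4637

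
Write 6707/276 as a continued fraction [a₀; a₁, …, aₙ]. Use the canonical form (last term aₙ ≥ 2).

[24; 3, 3, 13, 2]

6707 = 24·276 + 83
276 = 3·83 + 27
83 = 3·27 + 2
27 = 13·2 + 1
2 = 2·1 + 0  (stop)
So 6707/276 = [24; 3, 3, 13, 2].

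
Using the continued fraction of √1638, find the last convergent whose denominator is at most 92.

√1638 = [40; 2, 8, 2, 80, …] (period length 4).
Convergents:
  p_0/q_0 = 40/1
  p_1/q_1 = 81/2
  p_2/q_2 = 688/17
  p_3/q_3 = 1457/36
  p_4/q_4 = 117248/2897
q_3 = 36 ≤ 92 < 2897 = q_4, so the answer is 1457/36.

1457/36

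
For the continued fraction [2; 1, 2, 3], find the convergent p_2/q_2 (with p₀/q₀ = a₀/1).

Using pₖ = aₖpₖ₋₁ + pₖ₋₂, qₖ = aₖqₖ₋₁ + qₖ₋₂ (with p₋₁=1, p₋₂=0, q₋₁=0, q₋₂=1):
  k=0: a=2, p=2, q=1
  k=1: a=1, p=3, q=1
  k=2: a=2, p=8, q=3

8/3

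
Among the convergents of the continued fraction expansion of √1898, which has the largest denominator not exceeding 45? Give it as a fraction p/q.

√1898 = [43; 1, 1, 3, 3, 1, 1, 86, …] (period length 7).
Convergents:
  p_0/q_0 = 43/1
  p_1/q_1 = 44/1
  p_2/q_2 = 87/2
  p_3/q_3 = 305/7
  p_4/q_4 = 1002/23
  p_5/q_5 = 1307/30
  p_6/q_6 = 2309/53
q_5 = 30 ≤ 45 < 53 = q_6, so the answer is 1307/30.

1307/30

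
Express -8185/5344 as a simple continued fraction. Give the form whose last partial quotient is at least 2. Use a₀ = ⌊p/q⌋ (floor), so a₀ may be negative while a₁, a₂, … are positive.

[-2; 2, 7, 2, 2, 7, 9]

-8185 = -2·5344 + 2503
5344 = 2·2503 + 338
2503 = 7·338 + 137
338 = 2·137 + 64
137 = 2·64 + 9
64 = 7·9 + 1
9 = 9·1 + 0  (stop)
So -8185/5344 = [-2; 2, 7, 2, 2, 7, 9].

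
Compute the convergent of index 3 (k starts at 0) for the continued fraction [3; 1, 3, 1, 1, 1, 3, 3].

Using pₖ = aₖpₖ₋₁ + pₖ₋₂, qₖ = aₖqₖ₋₁ + qₖ₋₂ (with p₋₁=1, p₋₂=0, q₋₁=0, q₋₂=1):
  k=0: a=3, p=3, q=1
  k=1: a=1, p=4, q=1
  k=2: a=3, p=15, q=4
  k=3: a=1, p=19, q=5

19/5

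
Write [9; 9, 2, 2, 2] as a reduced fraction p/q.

1029/113

Fold from the inside: start with 2/1.
  2 + 1/2 = 5/2
  2 + 2/5 = 12/5
  9 + 5/12 = 113/12
  9 + 12/113 = 1029/113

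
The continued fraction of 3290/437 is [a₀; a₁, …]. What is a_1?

1

3290 = 7·437 + 231   →  a_0 = 7
437 = 1·231 + 206   →  a_1 = 1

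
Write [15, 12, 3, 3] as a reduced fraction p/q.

Fold from the inside: start with 3/1.
  3 + 1/3 = 10/3
  12 + 3/10 = 123/10
  15 + 10/123 = 1855/123

1855/123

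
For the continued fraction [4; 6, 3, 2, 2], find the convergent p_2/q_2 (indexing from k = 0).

79/19

Using pₖ = aₖpₖ₋₁ + pₖ₋₂, qₖ = aₖqₖ₋₁ + qₖ₋₂ (with p₋₁=1, p₋₂=0, q₋₁=0, q₋₂=1):
  k=0: a=4, p=4, q=1
  k=1: a=6, p=25, q=6
  k=2: a=3, p=79, q=19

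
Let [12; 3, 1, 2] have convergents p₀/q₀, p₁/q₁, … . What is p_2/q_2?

49/4

Using pₖ = aₖpₖ₋₁ + pₖ₋₂, qₖ = aₖqₖ₋₁ + qₖ₋₂ (with p₋₁=1, p₋₂=0, q₋₁=0, q₋₂=1):
  k=0: a=12, p=12, q=1
  k=1: a=3, p=37, q=3
  k=2: a=1, p=49, q=4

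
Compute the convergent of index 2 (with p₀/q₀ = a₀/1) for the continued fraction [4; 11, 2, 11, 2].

Using pₖ = aₖpₖ₋₁ + pₖ₋₂, qₖ = aₖqₖ₋₁ + qₖ₋₂ (with p₋₁=1, p₋₂=0, q₋₁=0, q₋₂=1):
  k=0: a=4, p=4, q=1
  k=1: a=11, p=45, q=11
  k=2: a=2, p=94, q=23

94/23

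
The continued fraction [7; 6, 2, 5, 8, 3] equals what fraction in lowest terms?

Using pₖ = aₖpₖ₋₁ + pₖ₋₂ and qₖ = aₖqₖ₋₁ + qₖ₋₂:
  k=0: a=7, p=7, q=1
  k=1: a=6, p=43, q=6
  k=2: a=2, p=93, q=13
  k=3: a=5, p=508, q=71
  k=4: a=8, p=4157, q=581
  k=5: a=3, p=12979, q=1814

12979/1814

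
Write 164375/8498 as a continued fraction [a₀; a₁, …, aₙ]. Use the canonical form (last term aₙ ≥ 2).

[19; 2, 1, 11, 11, 2, 10]

164375 = 19·8498 + 2913
8498 = 2·2913 + 2672
2913 = 1·2672 + 241
2672 = 11·241 + 21
241 = 11·21 + 10
21 = 2·10 + 1
10 = 10·1 + 0  (stop)
So 164375/8498 = [19; 2, 1, 11, 11, 2, 10].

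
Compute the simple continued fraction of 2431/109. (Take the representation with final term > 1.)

2431 = 22*109 + 33
109 = 3*33 + 10
33 = 3*10 + 3
10 = 3*3 + 1
3 = 3*1 + 0  (stop)
So 2431/109 = [22; 3, 3, 3, 3].

[22; 3, 3, 3, 3]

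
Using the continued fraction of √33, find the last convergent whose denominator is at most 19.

√33 = [5; 1, 2, 1, 10, …] (period length 4).
Convergents:
  p_0/q_0 = 5/1
  p_1/q_1 = 6/1
  p_2/q_2 = 17/3
  p_3/q_3 = 23/4
  p_4/q_4 = 247/43
q_3 = 4 ≤ 19 < 43 = q_4, so the answer is 23/4.

23/4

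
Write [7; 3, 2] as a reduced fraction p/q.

51/7

Using pₖ = aₖpₖ₋₁ + pₖ₋₂ and qₖ = aₖqₖ₋₁ + qₖ₋₂:
  k=0: a=7, p=7, q=1
  k=1: a=3, p=22, q=3
  k=2: a=2, p=51, q=7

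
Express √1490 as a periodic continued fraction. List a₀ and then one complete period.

[38; 1, 1, 1, 1, 76]

a₀ = ⌊√1490⌋ = 38.
With m₀=0, d₀=1 and mₖ₊₁ = dₖaₖ − mₖ, dₖ₊₁ = (n − mₖ₊₁²)/dₖ, aₖ₊₁ = ⌊(a₀+mₖ₊₁)/dₖ₊₁⌋:
  k=1: m=38, d=46, a=1
  k=2: m=8, d=31, a=1
  k=3: m=23, d=31, a=1
  k=4: m=8, d=46, a=1
  k=5: m=38, d=1, a=76
d=1 and a=2a₀=76 at k=5, so the next step gives (m, d) = (38, 46) again — its k=1 value — and the period has length 5.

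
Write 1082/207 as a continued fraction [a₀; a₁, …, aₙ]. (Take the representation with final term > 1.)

[5; 4, 2, 2, 9]

1082 = 5×207 + 47
207 = 4×47 + 19
47 = 2×19 + 9
19 = 2×9 + 1
9 = 9×1 + 0  (stop)
So 1082/207 = [5; 4, 2, 2, 9].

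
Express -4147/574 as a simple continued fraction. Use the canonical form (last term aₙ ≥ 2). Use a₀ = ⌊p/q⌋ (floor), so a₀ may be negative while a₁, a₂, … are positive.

-4147 = -8·574 + 445
574 = 1·445 + 129
445 = 3·129 + 58
129 = 2·58 + 13
58 = 4·13 + 6
13 = 2·6 + 1
6 = 6·1 + 0  (stop)
So -4147/574 = [-8; 1, 3, 2, 4, 2, 6].

[-8; 1, 3, 2, 4, 2, 6]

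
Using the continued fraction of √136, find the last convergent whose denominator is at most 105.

828/71

√136 = [11; 1, 1, 1, 22, …] (period length 4).
Convergents:
  p_0/q_0 = 11/1
  p_1/q_1 = 12/1
  p_2/q_2 = 23/2
  p_3/q_3 = 35/3
  p_4/q_4 = 793/68
  p_5/q_5 = 828/71
  p_6/q_6 = 1621/139
q_5 = 71 ≤ 105 < 139 = q_6, so the answer is 828/71.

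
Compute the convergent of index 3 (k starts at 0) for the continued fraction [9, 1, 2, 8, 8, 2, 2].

Using pₖ = aₖpₖ₋₁ + pₖ₋₂, qₖ = aₖqₖ₋₁ + qₖ₋₂ (with p₋₁=1, p₋₂=0, q₋₁=0, q₋₂=1):
  k=0: a=9, p=9, q=1
  k=1: a=1, p=10, q=1
  k=2: a=2, p=29, q=3
  k=3: a=8, p=242, q=25

242/25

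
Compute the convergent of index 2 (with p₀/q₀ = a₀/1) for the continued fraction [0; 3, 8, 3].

Using pₖ = aₖpₖ₋₁ + pₖ₋₂, qₖ = aₖqₖ₋₁ + qₖ₋₂ (with p₋₁=1, p₋₂=0, q₋₁=0, q₋₂=1):
  k=0: a=0, p=0, q=1
  k=1: a=3, p=1, q=3
  k=2: a=8, p=8, q=25

8/25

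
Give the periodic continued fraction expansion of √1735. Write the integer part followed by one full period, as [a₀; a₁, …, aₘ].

a₀ = ⌊√1735⌋ = 41.
With m₀=0, d₀=1 and mₖ₊₁ = dₖaₖ − mₖ, dₖ₊₁ = (n − mₖ₊₁²)/dₖ, aₖ₊₁ = ⌊(a₀+mₖ₊₁)/dₖ₊₁⌋:
  k=1: m=41, d=54, a=1
  k=2: m=13, d=29, a=1
  k=3: m=16, d=51, a=1
  k=4: m=35, d=10, a=7
  k=5: m=35, d=51, a=1
  k=6: m=16, d=29, a=1
  k=7: m=13, d=54, a=1
  k=8: m=41, d=1, a=82
d=1 and a=2a₀=82 at k=8, so the next step gives (m, d) = (41, 54) again — its k=1 value — and the period has length 8.

[41; 1, 1, 1, 7, 1, 1, 1, 82]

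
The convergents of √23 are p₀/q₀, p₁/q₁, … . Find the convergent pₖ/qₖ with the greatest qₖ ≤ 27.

√23 = [4; 1, 3, 1, 8, …] (period length 4).
Convergents:
  p_0/q_0 = 4/1
  p_1/q_1 = 5/1
  p_2/q_2 = 19/4
  p_3/q_3 = 24/5
  p_4/q_4 = 211/44
q_3 = 5 ≤ 27 < 44 = q_4, so the answer is 24/5.

24/5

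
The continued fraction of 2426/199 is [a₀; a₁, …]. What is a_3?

2426 = 12·199 + 38   →  a_0 = 12
199 = 5·38 + 9   →  a_1 = 5
38 = 4·9 + 2   →  a_2 = 4
9 = 4·2 + 1   →  a_3 = 4

4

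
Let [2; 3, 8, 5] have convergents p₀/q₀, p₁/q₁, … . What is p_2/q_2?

Using pₖ = aₖpₖ₋₁ + pₖ₋₂, qₖ = aₖqₖ₋₁ + qₖ₋₂ (with p₋₁=1, p₋₂=0, q₋₁=0, q₋₂=1):
  k=0: a=2, p=2, q=1
  k=1: a=3, p=7, q=3
  k=2: a=8, p=58, q=25

58/25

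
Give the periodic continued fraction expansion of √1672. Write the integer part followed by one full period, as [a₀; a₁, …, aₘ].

[40; 1, 8, 10, 8, 1, 80]

a₀ = ⌊√1672⌋ = 40.
With m₀=0, d₀=1 and mₖ₊₁ = dₖaₖ − mₖ, dₖ₊₁ = (n − mₖ₊₁²)/dₖ, aₖ₊₁ = ⌊(a₀+mₖ₊₁)/dₖ₊₁⌋:
  k=1: m=40, d=72, a=1
  k=2: m=32, d=9, a=8
  k=3: m=40, d=8, a=10
  k=4: m=40, d=9, a=8
  k=5: m=32, d=72, a=1
  k=6: m=40, d=1, a=80
d=1 and a=2a₀=80 at k=6, so the next step gives (m, d) = (40, 72) again — its k=1 value — and the period has length 6.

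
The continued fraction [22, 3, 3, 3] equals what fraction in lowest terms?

Using pₖ = aₖpₖ₋₁ + pₖ₋₂ and qₖ = aₖqₖ₋₁ + qₖ₋₂:
  k=0: a=22, p=22, q=1
  k=1: a=3, p=67, q=3
  k=2: a=3, p=223, q=10
  k=3: a=3, p=736, q=33

736/33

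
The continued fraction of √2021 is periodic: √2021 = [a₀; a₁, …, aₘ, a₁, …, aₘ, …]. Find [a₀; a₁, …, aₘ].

[44; 1, 21, 2, 21, 1, 88]

a₀ = ⌊√2021⌋ = 44.
With m₀=0, d₀=1 and mₖ₊₁ = dₖaₖ − mₖ, dₖ₊₁ = (n − mₖ₊₁²)/dₖ, aₖ₊₁ = ⌊(a₀+mₖ₊₁)/dₖ₊₁⌋:
  k=1: m=44, d=85, a=1
  k=2: m=41, d=4, a=21
  k=3: m=43, d=43, a=2
  k=4: m=43, d=4, a=21
  k=5: m=41, d=85, a=1
  k=6: m=44, d=1, a=88
d=1 and a=2a₀=88 at k=6, so the next step gives (m, d) = (44, 85) again — its k=1 value — and the period has length 6.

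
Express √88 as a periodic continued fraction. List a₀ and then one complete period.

[9; 2, 1, 1, 1, 2, 18]

a₀ = ⌊√88⌋ = 9.
With m₀=0, d₀=1 and mₖ₊₁ = dₖaₖ − mₖ, dₖ₊₁ = (n − mₖ₊₁²)/dₖ, aₖ₊₁ = ⌊(a₀+mₖ₊₁)/dₖ₊₁⌋:
  k=1: m=9, d=7, a=2
  k=2: m=5, d=9, a=1
  k=3: m=4, d=8, a=1
  k=4: m=4, d=9, a=1
  k=5: m=5, d=7, a=2
  k=6: m=9, d=1, a=18
d=1 and a=2a₀=18 at k=6, so the next step gives (m, d) = (9, 7) again — its k=1 value — and the period has length 6.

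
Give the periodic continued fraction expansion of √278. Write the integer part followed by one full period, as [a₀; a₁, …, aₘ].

[16; 1, 2, 16, 2, 1, 32]

a₀ = ⌊√278⌋ = 16.
With m₀=0, d₀=1 and mₖ₊₁ = dₖaₖ − mₖ, dₖ₊₁ = (n − mₖ₊₁²)/dₖ, aₖ₊₁ = ⌊(a₀+mₖ₊₁)/dₖ₊₁⌋:
  k=1: m=16, d=22, a=1
  k=2: m=6, d=11, a=2
  k=3: m=16, d=2, a=16
  k=4: m=16, d=11, a=2
  k=5: m=6, d=22, a=1
  k=6: m=16, d=1, a=32
d=1 and a=2a₀=32 at k=6, so the next step gives (m, d) = (16, 22) again — its k=1 value — and the period has length 6.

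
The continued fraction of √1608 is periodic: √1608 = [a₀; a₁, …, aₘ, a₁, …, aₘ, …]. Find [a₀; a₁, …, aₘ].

[40; 10, 80]

a₀ = ⌊√1608⌋ = 40.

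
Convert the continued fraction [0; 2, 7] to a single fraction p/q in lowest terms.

Fold from the inside: start with 7/1.
  2 + 1/7 = 15/7
  0 + 7/15 = 7/15

7/15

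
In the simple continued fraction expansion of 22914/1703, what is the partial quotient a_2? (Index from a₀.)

22914 = 13·1703 + 775   →  a_0 = 13
1703 = 2·775 + 153   →  a_1 = 2
775 = 5·153 + 10   →  a_2 = 5

5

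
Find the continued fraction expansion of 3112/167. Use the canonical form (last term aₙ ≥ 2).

[18; 1, 1, 1, 2, 1, 4, 3]

3112 = 18*167 + 106
167 = 1*106 + 61
106 = 1*61 + 45
61 = 1*45 + 16
45 = 2*16 + 13
16 = 1*13 + 3
13 = 4*3 + 1
3 = 3*1 + 0  (stop)
So 3112/167 = [18; 1, 1, 1, 2, 1, 4, 3].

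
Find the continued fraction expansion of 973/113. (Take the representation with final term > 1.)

973 = 8*113 + 69
113 = 1*69 + 44
69 = 1*44 + 25
44 = 1*25 + 19
25 = 1*19 + 6
19 = 3*6 + 1
6 = 6*1 + 0  (stop)
So 973/113 = [8; 1, 1, 1, 1, 3, 6].

[8; 1, 1, 1, 1, 3, 6]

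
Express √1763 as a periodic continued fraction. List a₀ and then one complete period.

[41; 1, 82]

a₀ = ⌊√1763⌋ = 41.
With m₀=0, d₀=1 and mₖ₊₁ = dₖaₖ − mₖ, dₖ₊₁ = (n − mₖ₊₁²)/dₖ, aₖ₊₁ = ⌊(a₀+mₖ₊₁)/dₖ₊₁⌋:
  k=1: m=41, d=82, a=1
  k=2: m=41, d=1, a=82
d=1 and a=2a₀=82 at k=2, so the next step gives (m, d) = (41, 82) again — its k=1 value — and the period has length 2.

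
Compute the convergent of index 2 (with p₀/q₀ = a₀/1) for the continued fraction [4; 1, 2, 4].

Using pₖ = aₖpₖ₋₁ + pₖ₋₂, qₖ = aₖqₖ₋₁ + qₖ₋₂ (with p₋₁=1, p₋₂=0, q₋₁=0, q₋₂=1):
  k=0: a=4, p=4, q=1
  k=1: a=1, p=5, q=1
  k=2: a=2, p=14, q=3

14/3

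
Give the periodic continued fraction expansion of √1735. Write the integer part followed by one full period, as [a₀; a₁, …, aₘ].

[41; 1, 1, 1, 7, 1, 1, 1, 82]

a₀ = ⌊√1735⌋ = 41.
With m₀=0, d₀=1 and mₖ₊₁ = dₖaₖ − mₖ, dₖ₊₁ = (n − mₖ₊₁²)/dₖ, aₖ₊₁ = ⌊(a₀+mₖ₊₁)/dₖ₊₁⌋:
  k=1: m=41, d=54, a=1
  k=2: m=13, d=29, a=1
  k=3: m=16, d=51, a=1
  k=4: m=35, d=10, a=7
  k=5: m=35, d=51, a=1
  k=6: m=16, d=29, a=1
  k=7: m=13, d=54, a=1
  k=8: m=41, d=1, a=82
d=1 and a=2a₀=82 at k=8, so the next step gives (m, d) = (41, 54) again — its k=1 value — and the period has length 8.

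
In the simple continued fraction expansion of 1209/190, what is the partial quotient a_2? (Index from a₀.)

1209 = 6·190 + 69   →  a_0 = 6
190 = 2·69 + 52   →  a_1 = 2
69 = 1·52 + 17   →  a_2 = 1

1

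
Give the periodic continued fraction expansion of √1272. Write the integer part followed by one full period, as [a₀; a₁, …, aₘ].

a₀ = ⌊√1272⌋ = 35.
With m₀=0, d₀=1 and mₖ₊₁ = dₖaₖ − mₖ, dₖ₊₁ = (n − mₖ₊₁²)/dₖ, aₖ₊₁ = ⌊(a₀+mₖ₊₁)/dₖ₊₁⌋:
  k=1: m=35, d=47, a=1
  k=2: m=12, d=24, a=1
  k=3: m=12, d=47, a=1
  k=4: m=35, d=1, a=70
d=1 and a=2a₀=70 at k=4, so the next step gives (m, d) = (35, 47) again — its k=1 value — and the period has length 4.

[35; 1, 1, 1, 70]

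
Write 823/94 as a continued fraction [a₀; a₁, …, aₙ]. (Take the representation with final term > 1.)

[8; 1, 3, 11, 2]

823 = 8*94 + 71
94 = 1*71 + 23
71 = 3*23 + 2
23 = 11*2 + 1
2 = 2*1 + 0  (stop)
So 823/94 = [8; 1, 3, 11, 2].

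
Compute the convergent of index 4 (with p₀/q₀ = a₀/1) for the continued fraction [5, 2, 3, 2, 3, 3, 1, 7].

Using pₖ = aₖpₖ₋₁ + pₖ₋₂, qₖ = aₖqₖ₋₁ + qₖ₋₂ (with p₋₁=1, p₋₂=0, q₋₁=0, q₋₂=1):
  k=0: a=5, p=5, q=1
  k=1: a=2, p=11, q=2
  k=2: a=3, p=38, q=7
  k=3: a=2, p=87, q=16
  k=4: a=3, p=299, q=55

299/55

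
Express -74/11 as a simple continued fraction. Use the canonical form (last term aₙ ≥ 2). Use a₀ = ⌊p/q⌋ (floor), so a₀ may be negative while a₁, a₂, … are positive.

[-7; 3, 1, 2]

-74 = -7*11 + 3
11 = 3*3 + 2
3 = 1*2 + 1
2 = 2*1 + 0  (stop)
So -74/11 = [-7; 3, 1, 2].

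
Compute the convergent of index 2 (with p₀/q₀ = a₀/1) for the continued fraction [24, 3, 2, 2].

Using pₖ = aₖpₖ₋₁ + pₖ₋₂, qₖ = aₖqₖ₋₁ + qₖ₋₂ (with p₋₁=1, p₋₂=0, q₋₁=0, q₋₂=1):
  k=0: a=24, p=24, q=1
  k=1: a=3, p=73, q=3
  k=2: a=2, p=170, q=7

170/7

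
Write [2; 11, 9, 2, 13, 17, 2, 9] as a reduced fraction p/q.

Using pₖ = aₖpₖ₋₁ + pₖ₋₂ and qₖ = aₖqₖ₋₁ + qₖ₋₂:
  k=0: a=2, p=2, q=1
  k=1: a=11, p=23, q=11
  k=2: a=9, p=209, q=100
  k=3: a=2, p=441, q=211
  k=4: a=13, p=5942, q=2843
  k=5: a=17, p=101455, q=48542
  k=6: a=2, p=208852, q=99927
  k=7: a=9, p=1981123, q=947885

1981123/947885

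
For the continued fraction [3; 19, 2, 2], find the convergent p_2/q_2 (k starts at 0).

Using pₖ = aₖpₖ₋₁ + pₖ₋₂, qₖ = aₖqₖ₋₁ + qₖ₋₂ (with p₋₁=1, p₋₂=0, q₋₁=0, q₋₂=1):
  k=0: a=3, p=3, q=1
  k=1: a=19, p=58, q=19
  k=2: a=2, p=119, q=39

119/39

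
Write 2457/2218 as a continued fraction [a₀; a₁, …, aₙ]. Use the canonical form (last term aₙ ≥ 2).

[1; 9, 3, 1, 1, 3, 4, 2]

2457 = 1·2218 + 239
2218 = 9·239 + 67
239 = 3·67 + 38
67 = 1·38 + 29
38 = 1·29 + 9
29 = 3·9 + 2
9 = 4·2 + 1
2 = 2·1 + 0  (stop)
So 2457/2218 = [1; 9, 3, 1, 1, 3, 4, 2].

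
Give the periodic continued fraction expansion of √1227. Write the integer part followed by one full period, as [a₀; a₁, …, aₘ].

a₀ = ⌊√1227⌋ = 35.
With m₀=0, d₀=1 and mₖ₊₁ = dₖaₖ − mₖ, dₖ₊₁ = (n − mₖ₊₁²)/dₖ, aₖ₊₁ = ⌊(a₀+mₖ₊₁)/dₖ₊₁⌋:
  k=1: m=35, d=2, a=35
  k=2: m=35, d=1, a=70
d=1 and a=2a₀=70 at k=2, so the next step gives (m, d) = (35, 2) again — its k=1 value — and the period has length 2.

[35; 35, 70]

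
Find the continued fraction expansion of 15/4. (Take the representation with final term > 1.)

15 = 3*4 + 3
4 = 1*3 + 1
3 = 3*1 + 0  (stop)
So 15/4 = [3; 1, 3].

[3; 1, 3]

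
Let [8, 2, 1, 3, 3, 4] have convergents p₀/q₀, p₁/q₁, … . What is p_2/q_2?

25/3

Using pₖ = aₖpₖ₋₁ + pₖ₋₂, qₖ = aₖqₖ₋₁ + qₖ₋₂ (with p₋₁=1, p₋₂=0, q₋₁=0, q₋₂=1):
  k=0: a=8, p=8, q=1
  k=1: a=2, p=17, q=2
  k=2: a=1, p=25, q=3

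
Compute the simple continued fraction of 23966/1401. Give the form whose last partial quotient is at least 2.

23966 = 17·1401 + 149
1401 = 9·149 + 60
149 = 2·60 + 29
60 = 2·29 + 2
29 = 14·2 + 1
2 = 2·1 + 0  (stop)
So 23966/1401 = [17; 9, 2, 2, 14, 2].

[17; 9, 2, 2, 14, 2]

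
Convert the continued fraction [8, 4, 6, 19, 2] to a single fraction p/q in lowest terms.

8100/983

Fold from the inside: start with 2/1.
  19 + 1/2 = 39/2
  6 + 2/39 = 236/39
  4 + 39/236 = 983/236
  8 + 236/983 = 8100/983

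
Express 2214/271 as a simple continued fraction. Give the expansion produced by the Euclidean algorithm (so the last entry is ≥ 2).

2214 = 8*271 + 46
271 = 5*46 + 41
46 = 1*41 + 5
41 = 8*5 + 1
5 = 5*1 + 0  (stop)
So 2214/271 = [8; 5, 1, 8, 5].

[8; 5, 1, 8, 5]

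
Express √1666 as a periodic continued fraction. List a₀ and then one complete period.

a₀ = ⌊√1666⌋ = 40.
With m₀=0, d₀=1 and mₖ₊₁ = dₖaₖ − mₖ, dₖ₊₁ = (n − mₖ₊₁²)/dₖ, aₖ₊₁ = ⌊(a₀+mₖ₊₁)/dₖ₊₁⌋:
  k=1: m=40, d=66, a=1
  k=2: m=26, d=15, a=4
  k=3: m=34, d=34, a=2
  k=4: m=34, d=15, a=4
  k=5: m=26, d=66, a=1
  k=6: m=40, d=1, a=80
d=1 and a=2a₀=80 at k=6, so the next step gives (m, d) = (40, 66) again — its k=1 value — and the period has length 6.

[40; 1, 4, 2, 4, 1, 80]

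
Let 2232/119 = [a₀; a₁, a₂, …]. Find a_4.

2232 = 18·119 + 90   →  a_0 = 18
119 = 1·90 + 29   →  a_1 = 1
90 = 3·29 + 3   →  a_2 = 3
29 = 9·3 + 2   →  a_3 = 9
3 = 1·2 + 1   →  a_4 = 1

1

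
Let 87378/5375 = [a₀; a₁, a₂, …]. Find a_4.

17

87378 = 16·5375 + 1378   →  a_0 = 16
5375 = 3·1378 + 1241   →  a_1 = 3
1378 = 1·1241 + 137   →  a_2 = 1
1241 = 9·137 + 8   →  a_3 = 9
137 = 17·8 + 1   →  a_4 = 17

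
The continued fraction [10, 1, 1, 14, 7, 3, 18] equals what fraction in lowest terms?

124070/11797

Using pₖ = aₖpₖ₋₁ + pₖ₋₂ and qₖ = aₖqₖ₋₁ + qₖ₋₂:
  k=0: a=10, p=10, q=1
  k=1: a=1, p=11, q=1
  k=2: a=1, p=21, q=2
  k=3: a=14, p=305, q=29
  k=4: a=7, p=2156, q=205
  k=5: a=3, p=6773, q=644
  k=6: a=18, p=124070, q=11797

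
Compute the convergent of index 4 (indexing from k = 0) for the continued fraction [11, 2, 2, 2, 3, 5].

468/41

Using pₖ = aₖpₖ₋₁ + pₖ₋₂, qₖ = aₖqₖ₋₁ + qₖ₋₂ (with p₋₁=1, p₋₂=0, q₋₁=0, q₋₂=1):
  k=0: a=11, p=11, q=1
  k=1: a=2, p=23, q=2
  k=2: a=2, p=57, q=5
  k=3: a=2, p=137, q=12
  k=4: a=3, p=468, q=41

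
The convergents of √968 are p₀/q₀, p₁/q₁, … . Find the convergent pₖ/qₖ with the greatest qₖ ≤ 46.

280/9

√968 = [31; 8, 1, 6, 1, 8, 62, …] (period length 6).
Convergents:
  p_0/q_0 = 31/1
  p_1/q_1 = 249/8
  p_2/q_2 = 280/9
  p_3/q_3 = 1929/62
q_2 = 9 ≤ 46 < 62 = q_3, so the answer is 280/9.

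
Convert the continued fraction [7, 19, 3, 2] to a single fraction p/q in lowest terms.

Using pₖ = aₖpₖ₋₁ + pₖ₋₂ and qₖ = aₖqₖ₋₁ + qₖ₋₂:
  k=0: a=7, p=7, q=1
  k=1: a=19, p=134, q=19
  k=2: a=3, p=409, q=58
  k=3: a=2, p=952, q=135

952/135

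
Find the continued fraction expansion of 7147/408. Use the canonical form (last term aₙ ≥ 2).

7147 = 17×408 + 211
408 = 1×211 + 197
211 = 1×197 + 14
197 = 14×14 + 1
14 = 14×1 + 0  (stop)
So 7147/408 = [17; 1, 1, 14, 14].

[17; 1, 1, 14, 14]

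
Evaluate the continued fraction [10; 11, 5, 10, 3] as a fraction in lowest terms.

Using pₖ = aₖpₖ₋₁ + pₖ₋₂ and qₖ = aₖqₖ₋₁ + qₖ₋₂:
  k=0: a=10, p=10, q=1
  k=1: a=11, p=111, q=11
  k=2: a=5, p=565, q=56
  k=3: a=10, p=5761, q=571
  k=4: a=3, p=17848, q=1769

17848/1769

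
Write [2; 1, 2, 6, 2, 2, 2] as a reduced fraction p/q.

652/243

Using pₖ = aₖpₖ₋₁ + pₖ₋₂ and qₖ = aₖqₖ₋₁ + qₖ₋₂:
  k=0: a=2, p=2, q=1
  k=1: a=1, p=3, q=1
  k=2: a=2, p=8, q=3
  k=3: a=6, p=51, q=19
  k=4: a=2, p=110, q=41
  k=5: a=2, p=271, q=101
  k=6: a=2, p=652, q=243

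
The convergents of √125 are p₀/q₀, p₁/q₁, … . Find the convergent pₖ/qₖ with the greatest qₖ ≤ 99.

682/61

√125 = [11; 5, 1, 1, 5, 22, …] (period length 5).
Convergents:
  p_0/q_0 = 11/1
  p_1/q_1 = 56/5
  p_2/q_2 = 67/6
  p_3/q_3 = 123/11
  p_4/q_4 = 682/61
  p_5/q_5 = 15127/1353
q_4 = 61 ≤ 99 < 1353 = q_5, so the answer is 682/61.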